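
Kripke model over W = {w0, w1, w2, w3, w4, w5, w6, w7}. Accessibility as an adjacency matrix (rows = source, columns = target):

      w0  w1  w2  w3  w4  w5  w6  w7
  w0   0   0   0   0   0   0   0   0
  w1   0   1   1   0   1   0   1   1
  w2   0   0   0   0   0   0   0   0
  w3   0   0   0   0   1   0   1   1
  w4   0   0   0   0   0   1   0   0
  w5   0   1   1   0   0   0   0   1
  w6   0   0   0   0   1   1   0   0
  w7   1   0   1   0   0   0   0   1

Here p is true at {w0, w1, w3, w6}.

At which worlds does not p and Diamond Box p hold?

w0: not p is F, Diamond Box p is F. ✗
w1: not p is F, Diamond Box p is T. ✗
w2: not p is T, Diamond Box p is F. ✗
w3: not p is F, Diamond Box p is F. ✗
w4: not p is T, Diamond Box p is F. ✗
w5: not p is T, Diamond Box p is T. ✓
w6: not p is F, Diamond Box p is F. ✗
w7: not p is T, Diamond Box p is T. ✓

{w5, w7}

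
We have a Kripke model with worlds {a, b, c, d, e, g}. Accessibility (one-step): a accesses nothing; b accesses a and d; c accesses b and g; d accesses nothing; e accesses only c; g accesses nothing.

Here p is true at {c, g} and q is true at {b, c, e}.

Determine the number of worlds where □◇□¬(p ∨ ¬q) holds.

4

a: no successors, so □◇□¬(p ∨ ¬q) holds vacuously. ✓
b: successors {a, d}; ◇□¬(p ∨ ¬q) there: a:F, d:F. ✗
c: successors {b, g}; ◇□¬(p ∨ ¬q) there: b:T, g:F. ✗
d: no successors, so □◇□¬(p ∨ ¬q) holds vacuously. ✓
e: successors {c}; ◇□¬(p ∨ ¬q) there: c:T. ✓
g: no successors, so □◇□¬(p ∨ ¬q) holds vacuously. ✓
Satisfying worlds: {a, d, e, g}.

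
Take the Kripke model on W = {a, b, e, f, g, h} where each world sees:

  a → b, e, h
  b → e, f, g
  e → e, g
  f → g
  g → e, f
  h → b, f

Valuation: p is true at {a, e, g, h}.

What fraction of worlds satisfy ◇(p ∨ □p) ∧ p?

2/3

a: ◇(p ∨ □p) is T, p is T. ✓
b: ◇(p ∨ □p) is T, p is F. ✗
e: ◇(p ∨ □p) is T, p is T. ✓
f: ◇(p ∨ □p) is T, p is F. ✗
g: ◇(p ∨ □p) is T, p is T. ✓
h: ◇(p ∨ □p) is T, p is T. ✓
That's 4 of 6 worlds, so 4/6 = 2/3.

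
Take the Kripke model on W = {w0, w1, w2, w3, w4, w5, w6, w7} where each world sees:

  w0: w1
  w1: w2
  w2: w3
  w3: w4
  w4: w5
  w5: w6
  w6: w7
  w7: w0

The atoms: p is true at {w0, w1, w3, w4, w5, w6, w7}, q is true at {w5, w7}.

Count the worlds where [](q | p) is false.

w0: successors {w1}; q | p there: w1:T. ✓
w1: successors {w2}; q | p there: w2:F. ✗
w2: successors {w3}; q | p there: w3:T. ✓
w3: successors {w4}; q | p there: w4:T. ✓
w4: successors {w5}; q | p there: w5:T. ✓
w5: successors {w6}; q | p there: w6:T. ✓
w6: successors {w7}; q | p there: w7:T. ✓
w7: successors {w0}; q | p there: w0:T. ✓
Satisfying worlds: {w0, w2, w3, w4, w5, w6, w7}.
So [](q | p) fails at the other 1 world.

1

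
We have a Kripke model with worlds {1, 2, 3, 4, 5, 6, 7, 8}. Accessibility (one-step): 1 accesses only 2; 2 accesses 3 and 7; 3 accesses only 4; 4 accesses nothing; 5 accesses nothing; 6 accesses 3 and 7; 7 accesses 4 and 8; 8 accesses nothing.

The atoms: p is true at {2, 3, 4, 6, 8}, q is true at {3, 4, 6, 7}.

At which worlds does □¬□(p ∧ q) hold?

1: successors {2}; ¬□(p ∧ q) there: 2:T. ✓
2: successors {3, 7}; ¬□(p ∧ q) there: 3:F, 7:T. ✗
3: successors {4}; ¬□(p ∧ q) there: 4:F. ✗
4: no successors, so □¬□(p ∧ q) holds vacuously. ✓
5: no successors, so □¬□(p ∧ q) holds vacuously. ✓
6: successors {3, 7}; ¬□(p ∧ q) there: 3:F, 7:T. ✗
7: successors {4, 8}; ¬□(p ∧ q) there: 4:F, 8:F. ✗
8: no successors, so □¬□(p ∧ q) holds vacuously. ✓

{1, 4, 5, 8}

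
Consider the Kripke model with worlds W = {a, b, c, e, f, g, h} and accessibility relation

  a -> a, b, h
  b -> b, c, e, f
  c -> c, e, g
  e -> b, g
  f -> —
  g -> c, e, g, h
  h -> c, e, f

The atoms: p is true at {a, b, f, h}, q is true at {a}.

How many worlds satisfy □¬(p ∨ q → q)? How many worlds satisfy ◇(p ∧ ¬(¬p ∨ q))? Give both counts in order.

For □¬(p ∨ q → q):
a: successors {a, b, h}; ¬(p ∨ q → q) there: a:F, b:T, h:T. ✗
b: successors {b, c, e, f}; ¬(p ∨ q → q) there: b:T, c:F, e:F, f:T. ✗
c: successors {c, e, g}; ¬(p ∨ q → q) there: c:F, e:F, g:F. ✗
e: successors {b, g}; ¬(p ∨ q → q) there: b:T, g:F. ✗
f: no successors, so □¬(p ∨ q → q) holds vacuously. ✓
g: successors {c, e, g, h}; ¬(p ∨ q → q) there: c:F, e:F, g:F, h:T. ✗
h: successors {c, e, f}; ¬(p ∨ q → q) there: c:F, e:F, f:T. ✗
— 1 world.
For ◇(p ∧ ¬(¬p ∨ q)):
a: successors {a, b, h}; p ∧ ¬(¬p ∨ q) there: a:F, b:T, h:T. ✓
b: successors {b, c, e, f}; p ∧ ¬(¬p ∨ q) there: b:T, c:F, e:F, f:T. ✓
c: successors {c, e, g}; p ∧ ¬(¬p ∨ q) there: c:F, e:F, g:F. ✗
e: successors {b, g}; p ∧ ¬(¬p ∨ q) there: b:T, g:F. ✓
f: no successors, so ◇(p ∧ ¬(¬p ∨ q)) fails. ✗
g: successors {c, e, g, h}; p ∧ ¬(¬p ∨ q) there: c:F, e:F, g:F, h:T. ✓
h: successors {c, e, f}; p ∧ ¬(¬p ∨ q) there: c:F, e:F, f:T. ✓
— 5 worlds.

1 and 5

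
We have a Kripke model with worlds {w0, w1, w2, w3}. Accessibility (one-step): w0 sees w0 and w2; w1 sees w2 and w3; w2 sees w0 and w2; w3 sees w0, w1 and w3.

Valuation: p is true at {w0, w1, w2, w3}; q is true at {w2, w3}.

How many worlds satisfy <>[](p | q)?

w0: successors {w0, w2}; [](p | q) there: w0:T, w2:T. ✓
w1: successors {w2, w3}; [](p | q) there: w2:T, w3:T. ✓
w2: successors {w0, w2}; [](p | q) there: w0:T, w2:T. ✓
w3: successors {w0, w1, w3}; [](p | q) there: w0:T, w1:T, w3:T. ✓
Satisfying worlds: {w0, w1, w2, w3}.

4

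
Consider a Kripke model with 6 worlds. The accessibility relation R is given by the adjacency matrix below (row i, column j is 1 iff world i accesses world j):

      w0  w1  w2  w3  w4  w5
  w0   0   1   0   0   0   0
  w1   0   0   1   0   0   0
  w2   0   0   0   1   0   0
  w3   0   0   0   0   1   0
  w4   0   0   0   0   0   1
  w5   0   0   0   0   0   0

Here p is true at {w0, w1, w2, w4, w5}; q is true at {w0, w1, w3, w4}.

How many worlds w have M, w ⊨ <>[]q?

3

w0: successors {w1}; []q there: w1:F. ✗
w1: successors {w2}; []q there: w2:T. ✓
w2: successors {w3}; []q there: w3:T. ✓
w3: successors {w4}; []q there: w4:F. ✗
w4: successors {w5}; []q there: w5:T. ✓
w5: no successors, so <>[]q fails. ✗
Satisfying worlds: {w1, w2, w4}.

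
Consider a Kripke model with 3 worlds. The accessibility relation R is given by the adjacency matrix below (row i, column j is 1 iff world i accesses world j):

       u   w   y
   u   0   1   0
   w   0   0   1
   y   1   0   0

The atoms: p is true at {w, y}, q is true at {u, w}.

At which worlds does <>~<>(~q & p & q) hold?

{u, w, y}

u: successors {w}; ~<>(~q & p & q) there: w:T. ✓
w: successors {y}; ~<>(~q & p & q) there: y:T. ✓
y: successors {u}; ~<>(~q & p & q) there: u:T. ✓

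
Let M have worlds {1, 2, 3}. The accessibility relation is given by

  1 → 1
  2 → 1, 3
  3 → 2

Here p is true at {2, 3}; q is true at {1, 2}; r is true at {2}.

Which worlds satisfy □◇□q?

1: successors {1}; ◇□q there: 1:T. ✓
2: successors {1, 3}; ◇□q there: 1:T, 3:F. ✗
3: successors {2}; ◇□q there: 2:T. ✓

{1, 3}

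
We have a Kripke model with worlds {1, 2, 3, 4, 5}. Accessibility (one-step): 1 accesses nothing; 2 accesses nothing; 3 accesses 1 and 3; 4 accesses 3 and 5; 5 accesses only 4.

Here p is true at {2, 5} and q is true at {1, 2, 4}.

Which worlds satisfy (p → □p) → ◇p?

1: p → □p is T, ◇p is F. ✗
2: p → □p is T, ◇p is F. ✗
3: p → □p is T, ◇p is F. ✗
4: p → □p is T, ◇p is T. ✓
5: p → □p is F, ◇p is F. ✓

{4, 5}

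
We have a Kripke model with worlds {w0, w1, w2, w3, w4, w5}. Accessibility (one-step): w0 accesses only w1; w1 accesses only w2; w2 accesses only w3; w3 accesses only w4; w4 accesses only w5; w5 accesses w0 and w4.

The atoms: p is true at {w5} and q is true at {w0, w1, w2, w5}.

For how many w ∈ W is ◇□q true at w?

3

w0: successors {w1}; □q there: w1:T. ✓
w1: successors {w2}; □q there: w2:F. ✗
w2: successors {w3}; □q there: w3:F. ✗
w3: successors {w4}; □q there: w4:T. ✓
w4: successors {w5}; □q there: w5:F. ✗
w5: successors {w0, w4}; □q there: w0:T, w4:T. ✓
Satisfying worlds: {w0, w3, w5}.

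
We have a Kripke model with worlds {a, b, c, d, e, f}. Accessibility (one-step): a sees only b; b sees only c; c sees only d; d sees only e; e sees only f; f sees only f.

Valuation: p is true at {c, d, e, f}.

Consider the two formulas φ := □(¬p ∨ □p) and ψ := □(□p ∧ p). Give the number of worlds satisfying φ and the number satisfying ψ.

For □(¬p ∨ □p):
a: successors {b}; ¬p ∨ □p there: b:T. ✓
b: successors {c}; ¬p ∨ □p there: c:T. ✓
c: successors {d}; ¬p ∨ □p there: d:T. ✓
d: successors {e}; ¬p ∨ □p there: e:T. ✓
e: successors {f}; ¬p ∨ □p there: f:T. ✓
f: successors {f}; ¬p ∨ □p there: f:T. ✓
— 6 worlds.
For □(□p ∧ p):
a: successors {b}; □p ∧ p there: b:F. ✗
b: successors {c}; □p ∧ p there: c:T. ✓
c: successors {d}; □p ∧ p there: d:T. ✓
d: successors {e}; □p ∧ p there: e:T. ✓
e: successors {f}; □p ∧ p there: f:T. ✓
f: successors {f}; □p ∧ p there: f:T. ✓
— 5 worlds.

6 and 5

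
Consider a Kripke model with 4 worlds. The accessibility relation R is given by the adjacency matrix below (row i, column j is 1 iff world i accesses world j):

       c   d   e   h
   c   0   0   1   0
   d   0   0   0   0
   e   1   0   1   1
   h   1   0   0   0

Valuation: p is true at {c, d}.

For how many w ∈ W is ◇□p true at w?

1

c: successors {e}; □p there: e:F. ✗
d: no successors, so ◇□p fails. ✗
e: successors {c, e, h}; □p there: c:F, e:F, h:T. ✓
h: successors {c}; □p there: c:F. ✗
Satisfying worlds: {e}.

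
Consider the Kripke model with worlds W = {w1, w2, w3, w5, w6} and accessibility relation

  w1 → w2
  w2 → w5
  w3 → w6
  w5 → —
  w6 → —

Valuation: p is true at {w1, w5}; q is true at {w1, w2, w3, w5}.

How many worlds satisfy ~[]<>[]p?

2

w1: []<>[]p is T. ✗
w2: []<>[]p is F. ✓
w3: []<>[]p is F. ✓
w5: []<>[]p is T. ✗
w6: []<>[]p is T. ✗
Satisfying worlds: {w2, w3}.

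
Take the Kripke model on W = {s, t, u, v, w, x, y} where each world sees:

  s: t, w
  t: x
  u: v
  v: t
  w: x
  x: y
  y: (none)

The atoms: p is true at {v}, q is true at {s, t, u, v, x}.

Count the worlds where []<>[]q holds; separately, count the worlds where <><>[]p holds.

For []<>[]q:
s: successors {t, w}; <>[]q there: t:F, w:F. ✗
t: successors {x}; <>[]q there: x:T. ✓
u: successors {v}; <>[]q there: v:T. ✓
v: successors {t}; <>[]q there: t:F. ✗
w: successors {x}; <>[]q there: x:T. ✓
x: successors {y}; <>[]q there: y:F. ✗
y: no successors, so []<>[]q holds vacuously. ✓
— 4 worlds.
For <><>[]p:
s: successors {t, w}; <>[]p there: t:F, w:F. ✗
t: successors {x}; <>[]p there: x:T. ✓
u: successors {v}; <>[]p there: v:F. ✗
v: successors {t}; <>[]p there: t:F. ✗
w: successors {x}; <>[]p there: x:T. ✓
x: successors {y}; <>[]p there: y:F. ✗
y: no successors, so <><>[]p fails. ✗
— 2 worlds.

4 and 2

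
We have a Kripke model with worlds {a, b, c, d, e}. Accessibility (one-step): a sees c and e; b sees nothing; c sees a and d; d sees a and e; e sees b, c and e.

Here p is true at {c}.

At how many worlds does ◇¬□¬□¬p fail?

1

a: successors {c, e}; ¬□¬□¬p there: c:T, e:T. ✓
b: no successors, so ◇¬□¬□¬p fails. ✗
c: successors {a, d}; ¬□¬□¬p there: a:T, d:F. ✓
d: successors {a, e}; ¬□¬□¬p there: a:T, e:T. ✓
e: successors {b, c, e}; ¬□¬□¬p there: b:F, c:T, e:T. ✓
Satisfying worlds: {a, c, d, e}.
So ◇¬□¬□¬p fails at the other 1 world.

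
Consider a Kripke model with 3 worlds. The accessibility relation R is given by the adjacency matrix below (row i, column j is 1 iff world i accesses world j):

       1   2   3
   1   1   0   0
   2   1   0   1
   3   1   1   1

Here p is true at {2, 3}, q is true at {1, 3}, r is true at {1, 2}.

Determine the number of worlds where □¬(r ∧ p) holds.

2

1: successors {1}; ¬(r ∧ p) there: 1:T. ✓
2: successors {1, 3}; ¬(r ∧ p) there: 1:T, 3:T. ✓
3: successors {1, 2, 3}; ¬(r ∧ p) there: 1:T, 2:F, 3:T. ✗
Satisfying worlds: {1, 2}.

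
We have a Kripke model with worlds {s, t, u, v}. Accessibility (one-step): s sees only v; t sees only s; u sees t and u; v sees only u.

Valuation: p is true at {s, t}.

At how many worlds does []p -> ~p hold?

s: []p is F, ~p is F. ✓
t: []p is T, ~p is F. ✗
u: []p is F, ~p is T. ✓
v: []p is F, ~p is T. ✓
Satisfying worlds: {s, u, v}.

3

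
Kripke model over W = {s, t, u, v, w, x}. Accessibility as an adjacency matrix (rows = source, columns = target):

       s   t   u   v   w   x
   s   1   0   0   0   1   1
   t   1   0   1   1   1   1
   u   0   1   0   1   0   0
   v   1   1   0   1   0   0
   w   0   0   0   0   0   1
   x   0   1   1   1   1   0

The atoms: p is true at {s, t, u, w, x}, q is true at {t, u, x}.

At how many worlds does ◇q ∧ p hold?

5

s: ◇q is T, p is T. ✓
t: ◇q is T, p is T. ✓
u: ◇q is T, p is T. ✓
v: ◇q is T, p is F. ✗
w: ◇q is T, p is T. ✓
x: ◇q is T, p is T. ✓
Satisfying worlds: {s, t, u, w, x}.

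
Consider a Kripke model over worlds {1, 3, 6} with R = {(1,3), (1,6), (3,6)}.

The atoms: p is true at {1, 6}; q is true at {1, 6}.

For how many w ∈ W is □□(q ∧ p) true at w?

3

1: successors {3, 6}; □(q ∧ p) there: 3:T, 6:T. ✓
3: successors {6}; □(q ∧ p) there: 6:T. ✓
6: no successors, so □□(q ∧ p) holds vacuously. ✓
Satisfying worlds: {1, 3, 6}.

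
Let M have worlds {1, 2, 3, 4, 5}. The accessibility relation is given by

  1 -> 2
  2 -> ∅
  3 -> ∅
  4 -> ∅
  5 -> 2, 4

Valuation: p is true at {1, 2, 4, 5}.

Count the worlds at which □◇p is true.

1: successors {2}; ◇p there: 2:F. ✗
2: no successors, so □◇p holds vacuously. ✓
3: no successors, so □◇p holds vacuously. ✓
4: no successors, so □◇p holds vacuously. ✓
5: successors {2, 4}; ◇p there: 2:F, 4:F. ✗
Satisfying worlds: {2, 3, 4}.

3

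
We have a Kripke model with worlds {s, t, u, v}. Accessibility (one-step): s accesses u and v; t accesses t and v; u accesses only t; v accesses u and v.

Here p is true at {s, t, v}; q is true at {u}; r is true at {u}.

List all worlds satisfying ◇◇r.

s: successors {u, v}; ◇r there: u:F, v:T. ✓
t: successors {t, v}; ◇r there: t:F, v:T. ✓
u: successors {t}; ◇r there: t:F. ✗
v: successors {u, v}; ◇r there: u:F, v:T. ✓

{s, t, v}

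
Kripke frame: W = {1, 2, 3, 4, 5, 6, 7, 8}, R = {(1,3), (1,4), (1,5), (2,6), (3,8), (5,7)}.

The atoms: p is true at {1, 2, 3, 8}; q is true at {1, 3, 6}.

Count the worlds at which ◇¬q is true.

3

1: successors {3, 4, 5}; ¬q there: 3:F, 4:T, 5:T. ✓
2: successors {6}; ¬q there: 6:F. ✗
3: successors {8}; ¬q there: 8:T. ✓
4: no successors, so ◇¬q fails. ✗
5: successors {7}; ¬q there: 7:T. ✓
6: no successors, so ◇¬q fails. ✗
7: no successors, so ◇¬q fails. ✗
8: no successors, so ◇¬q fails. ✗
Satisfying worlds: {1, 3, 5}.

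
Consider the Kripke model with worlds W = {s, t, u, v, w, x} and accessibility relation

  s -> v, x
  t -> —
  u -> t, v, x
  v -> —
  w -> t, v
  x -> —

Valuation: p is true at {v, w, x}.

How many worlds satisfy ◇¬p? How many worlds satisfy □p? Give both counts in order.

For ◇¬p:
s: successors {v, x}; ¬p there: v:F, x:F. ✗
t: no successors, so ◇¬p fails. ✗
u: successors {t, v, x}; ¬p there: t:T, v:F, x:F. ✓
v: no successors, so ◇¬p fails. ✗
w: successors {t, v}; ¬p there: t:T, v:F. ✓
x: no successors, so ◇¬p fails. ✗
— 2 worlds.
For □p:
s: successors {v, x}; p there: v:T, x:T. ✓
t: no successors, so □p holds vacuously. ✓
u: successors {t, v, x}; p there: t:F, v:T, x:T. ✗
v: no successors, so □p holds vacuously. ✓
w: successors {t, v}; p there: t:F, v:T. ✗
x: no successors, so □p holds vacuously. ✓
— 4 worlds.

2 and 4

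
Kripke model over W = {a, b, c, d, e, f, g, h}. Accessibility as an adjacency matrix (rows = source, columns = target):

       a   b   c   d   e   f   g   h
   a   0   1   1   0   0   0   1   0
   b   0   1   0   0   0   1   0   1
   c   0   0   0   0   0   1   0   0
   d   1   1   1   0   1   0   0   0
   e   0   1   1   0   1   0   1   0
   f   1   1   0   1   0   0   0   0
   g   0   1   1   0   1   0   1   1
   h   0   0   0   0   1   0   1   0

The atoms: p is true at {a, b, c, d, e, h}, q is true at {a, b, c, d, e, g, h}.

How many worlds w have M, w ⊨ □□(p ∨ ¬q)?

1

a: successors {b, c, g}; □(p ∨ ¬q) there: b:T, c:T, g:F. ✗
b: successors {b, f, h}; □(p ∨ ¬q) there: b:T, f:T, h:F. ✗
c: successors {f}; □(p ∨ ¬q) there: f:T. ✓
d: successors {a, b, c, e}; □(p ∨ ¬q) there: a:F, b:T, c:T, e:F. ✗
e: successors {b, c, e, g}; □(p ∨ ¬q) there: b:T, c:T, e:F, g:F. ✗
f: successors {a, b, d}; □(p ∨ ¬q) there: a:F, b:T, d:T. ✗
g: successors {b, c, e, g, h}; □(p ∨ ¬q) there: b:T, c:T, e:F, g:F, h:F. ✗
h: successors {e, g}; □(p ∨ ¬q) there: e:F, g:F. ✗
Satisfying worlds: {c}.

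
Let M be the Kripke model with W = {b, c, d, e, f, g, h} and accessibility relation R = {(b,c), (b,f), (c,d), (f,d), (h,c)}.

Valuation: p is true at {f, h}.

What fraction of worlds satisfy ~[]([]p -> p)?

2/7

b: []([]p -> p) is T. ✗
c: []([]p -> p) is F. ✓
d: []([]p -> p) is T. ✗
e: []([]p -> p) is T. ✗
f: []([]p -> p) is F. ✓
g: []([]p -> p) is T. ✗
h: []([]p -> p) is T. ✗
That's 2 of 7 worlds, so 2/7.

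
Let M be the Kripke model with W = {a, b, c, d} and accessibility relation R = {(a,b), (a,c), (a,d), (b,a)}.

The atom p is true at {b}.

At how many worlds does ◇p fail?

a: successors {b, c, d}; p there: b:T, c:F, d:F. ✓
b: successors {a}; p there: a:F. ✗
c: no successors, so ◇p fails. ✗
d: no successors, so ◇p fails. ✗
Satisfying worlds: {a}.
So ◇p fails at the other 3 worlds.

3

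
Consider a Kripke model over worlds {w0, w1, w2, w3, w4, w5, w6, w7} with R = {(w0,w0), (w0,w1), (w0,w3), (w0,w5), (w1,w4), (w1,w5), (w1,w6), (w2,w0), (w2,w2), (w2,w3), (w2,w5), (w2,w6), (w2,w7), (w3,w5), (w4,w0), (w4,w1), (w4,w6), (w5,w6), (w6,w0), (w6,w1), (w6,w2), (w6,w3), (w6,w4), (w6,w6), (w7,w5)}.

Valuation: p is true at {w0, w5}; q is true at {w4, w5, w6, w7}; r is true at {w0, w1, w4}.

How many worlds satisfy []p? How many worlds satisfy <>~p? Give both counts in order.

For []p:
w0: successors {w0, w1, w3, w5}; p there: w0:T, w1:F, w3:F, w5:T. ✗
w1: successors {w4, w5, w6}; p there: w4:F, w5:T, w6:F. ✗
w2: successors {w0, w2, w3, w5, w6, w7}; p there: w0:T, w2:F, w3:F, w5:T, w6:F, w7:F. ✗
w3: successors {w5}; p there: w5:T. ✓
w4: successors {w0, w1, w6}; p there: w0:T, w1:F, w6:F. ✗
w5: successors {w6}; p there: w6:F. ✗
w6: successors {w0, w1, w2, w3, w4, w6}; p there: w0:T, w1:F, w2:F, w3:F, w4:F, w6:F. ✗
w7: successors {w5}; p there: w5:T. ✓
— 2 worlds.
For <>~p:
w0: successors {w0, w1, w3, w5}; ~p there: w0:F, w1:T, w3:T, w5:F. ✓
w1: successors {w4, w5, w6}; ~p there: w4:T, w5:F, w6:T. ✓
w2: successors {w0, w2, w3, w5, w6, w7}; ~p there: w0:F, w2:T, w3:T, w5:F, w6:T, w7:T. ✓
w3: successors {w5}; ~p there: w5:F. ✗
w4: successors {w0, w1, w6}; ~p there: w0:F, w1:T, w6:T. ✓
w5: successors {w6}; ~p there: w6:T. ✓
w6: successors {w0, w1, w2, w3, w4, w6}; ~p there: w0:F, w1:T, w2:T, w3:T, w4:T, w6:T. ✓
w7: successors {w5}; ~p there: w5:F. ✗
— 6 worlds.

2 and 6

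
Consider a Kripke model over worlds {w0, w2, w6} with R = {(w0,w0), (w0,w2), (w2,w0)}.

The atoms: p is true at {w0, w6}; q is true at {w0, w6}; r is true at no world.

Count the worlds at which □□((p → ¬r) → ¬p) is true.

w0: successors {w0, w2}; □((p → ¬r) → ¬p) there: w0:F, w2:F. ✗
w2: successors {w0}; □((p → ¬r) → ¬p) there: w0:F. ✗
w6: no successors, so □□((p → ¬r) → ¬p) holds vacuously. ✓
Satisfying worlds: {w6}.

1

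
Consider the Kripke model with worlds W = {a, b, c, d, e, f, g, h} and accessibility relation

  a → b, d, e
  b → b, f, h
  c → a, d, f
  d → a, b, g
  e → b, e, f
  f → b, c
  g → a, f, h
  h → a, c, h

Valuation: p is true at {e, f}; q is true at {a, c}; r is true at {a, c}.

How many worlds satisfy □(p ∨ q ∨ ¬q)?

8

a: successors {b, d, e}; p ∨ q ∨ ¬q there: b:T, d:T, e:T. ✓
b: successors {b, f, h}; p ∨ q ∨ ¬q there: b:T, f:T, h:T. ✓
c: successors {a, d, f}; p ∨ q ∨ ¬q there: a:T, d:T, f:T. ✓
d: successors {a, b, g}; p ∨ q ∨ ¬q there: a:T, b:T, g:T. ✓
e: successors {b, e, f}; p ∨ q ∨ ¬q there: b:T, e:T, f:T. ✓
f: successors {b, c}; p ∨ q ∨ ¬q there: b:T, c:T. ✓
g: successors {a, f, h}; p ∨ q ∨ ¬q there: a:T, f:T, h:T. ✓
h: successors {a, c, h}; p ∨ q ∨ ¬q there: a:T, c:T, h:T. ✓
Satisfying worlds: {a, b, c, d, e, f, g, h}.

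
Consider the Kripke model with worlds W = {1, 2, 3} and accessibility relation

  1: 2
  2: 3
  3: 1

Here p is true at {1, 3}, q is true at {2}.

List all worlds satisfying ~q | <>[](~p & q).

1: ~q is T, <>[](~p & q) is F. ✓
2: ~q is F, <>[](~p & q) is F. ✗
3: ~q is T, <>[](~p & q) is T. ✓

{1, 3}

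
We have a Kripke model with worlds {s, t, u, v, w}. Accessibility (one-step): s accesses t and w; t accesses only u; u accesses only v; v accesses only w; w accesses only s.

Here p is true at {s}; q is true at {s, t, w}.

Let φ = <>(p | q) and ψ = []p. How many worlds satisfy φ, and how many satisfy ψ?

For <>(p | q):
s: successors {t, w}; p | q there: t:T, w:T. ✓
t: successors {u}; p | q there: u:F. ✗
u: successors {v}; p | q there: v:F. ✗
v: successors {w}; p | q there: w:T. ✓
w: successors {s}; p | q there: s:T. ✓
— 3 worlds.
For []p:
s: successors {t, w}; p there: t:F, w:F. ✗
t: successors {u}; p there: u:F. ✗
u: successors {v}; p there: v:F. ✗
v: successors {w}; p there: w:F. ✗
w: successors {s}; p there: s:T. ✓
— 1 world.

3 and 1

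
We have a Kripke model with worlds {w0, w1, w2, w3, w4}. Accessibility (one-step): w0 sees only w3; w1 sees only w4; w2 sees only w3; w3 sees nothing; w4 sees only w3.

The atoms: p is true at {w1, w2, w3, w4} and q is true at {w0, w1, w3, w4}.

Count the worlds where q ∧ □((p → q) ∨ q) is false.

w0: q is T, □((p → q) ∨ q) is T. ✓
w1: q is T, □((p → q) ∨ q) is T. ✓
w2: q is F, □((p → q) ∨ q) is T. ✗
w3: q is T, □((p → q) ∨ q) is T. ✓
w4: q is T, □((p → q) ∨ q) is T. ✓
Satisfying worlds: {w0, w1, w3, w4}.
So q ∧ □((p → q) ∨ q) fails at the other 1 world.

1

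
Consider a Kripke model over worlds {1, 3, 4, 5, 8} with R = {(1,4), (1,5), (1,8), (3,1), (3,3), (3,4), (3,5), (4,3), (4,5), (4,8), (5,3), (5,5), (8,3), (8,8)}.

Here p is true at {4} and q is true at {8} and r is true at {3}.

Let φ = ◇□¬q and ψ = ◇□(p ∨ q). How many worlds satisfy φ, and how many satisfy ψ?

For ◇□¬q:
1: successors {4, 5, 8}; □¬q there: 4:F, 5:T, 8:F. ✓
3: successors {1, 3, 4, 5}; □¬q there: 1:F, 3:T, 4:F, 5:T. ✓
4: successors {3, 5, 8}; □¬q there: 3:T, 5:T, 8:F. ✓
5: successors {3, 5}; □¬q there: 3:T, 5:T. ✓
8: successors {3, 8}; □¬q there: 3:T, 8:F. ✓
— 5 worlds.
For ◇□(p ∨ q):
1: successors {4, 5, 8}; □(p ∨ q) there: 4:F, 5:F, 8:F. ✗
3: successors {1, 3, 4, 5}; □(p ∨ q) there: 1:F, 3:F, 4:F, 5:F. ✗
4: successors {3, 5, 8}; □(p ∨ q) there: 3:F, 5:F, 8:F. ✗
5: successors {3, 5}; □(p ∨ q) there: 3:F, 5:F. ✗
8: successors {3, 8}; □(p ∨ q) there: 3:F, 8:F. ✗
— 0 worlds.

5 and 0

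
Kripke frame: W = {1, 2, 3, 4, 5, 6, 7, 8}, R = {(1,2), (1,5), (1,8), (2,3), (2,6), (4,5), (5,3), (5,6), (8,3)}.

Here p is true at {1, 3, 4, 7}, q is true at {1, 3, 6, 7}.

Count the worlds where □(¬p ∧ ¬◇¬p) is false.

1: successors {2, 5, 8}; ¬p ∧ ¬◇¬p there: 2:F, 5:F, 8:T. ✗
2: successors {3, 6}; ¬p ∧ ¬◇¬p there: 3:F, 6:T. ✗
3: no successors, so □(¬p ∧ ¬◇¬p) holds vacuously. ✓
4: successors {5}; ¬p ∧ ¬◇¬p there: 5:F. ✗
5: successors {3, 6}; ¬p ∧ ¬◇¬p there: 3:F, 6:T. ✗
6: no successors, so □(¬p ∧ ¬◇¬p) holds vacuously. ✓
7: no successors, so □(¬p ∧ ¬◇¬p) holds vacuously. ✓
8: successors {3}; ¬p ∧ ¬◇¬p there: 3:F. ✗
Satisfying worlds: {3, 6, 7}.
So □(¬p ∧ ¬◇¬p) fails at the other 5 worlds.

5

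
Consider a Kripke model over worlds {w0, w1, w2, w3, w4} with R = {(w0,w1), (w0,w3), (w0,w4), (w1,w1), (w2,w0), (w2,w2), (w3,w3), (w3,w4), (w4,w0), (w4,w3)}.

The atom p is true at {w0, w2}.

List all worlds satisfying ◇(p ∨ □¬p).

{w0, w1, w2, w3, w4}

w0: successors {w1, w3, w4}; p ∨ □¬p there: w1:T, w3:T, w4:F. ✓
w1: successors {w1}; p ∨ □¬p there: w1:T. ✓
w2: successors {w0, w2}; p ∨ □¬p there: w0:T, w2:T. ✓
w3: successors {w3, w4}; p ∨ □¬p there: w3:T, w4:F. ✓
w4: successors {w0, w3}; p ∨ □¬p there: w0:T, w3:T. ✓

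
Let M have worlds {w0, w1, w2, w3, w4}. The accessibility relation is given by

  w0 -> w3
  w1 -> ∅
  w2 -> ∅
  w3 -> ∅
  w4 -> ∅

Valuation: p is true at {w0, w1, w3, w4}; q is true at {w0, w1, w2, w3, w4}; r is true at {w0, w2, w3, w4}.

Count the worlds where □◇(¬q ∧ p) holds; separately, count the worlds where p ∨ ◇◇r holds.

4 and 4

For □◇(¬q ∧ p):
w0: successors {w3}; ◇(¬q ∧ p) there: w3:F. ✗
w1: no successors, so □◇(¬q ∧ p) holds vacuously. ✓
w2: no successors, so □◇(¬q ∧ p) holds vacuously. ✓
w3: no successors, so □◇(¬q ∧ p) holds vacuously. ✓
w4: no successors, so □◇(¬q ∧ p) holds vacuously. ✓
— 4 worlds.
For p ∨ ◇◇r:
w0: p is T, ◇◇r is F. ✓
w1: p is T, ◇◇r is F. ✓
w2: p is F, ◇◇r is F. ✗
w3: p is T, ◇◇r is F. ✓
w4: p is T, ◇◇r is F. ✓
— 4 worlds.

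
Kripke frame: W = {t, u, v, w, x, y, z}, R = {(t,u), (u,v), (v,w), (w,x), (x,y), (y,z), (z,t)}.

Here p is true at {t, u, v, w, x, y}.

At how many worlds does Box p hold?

t: successors {u}; p there: u:T. ✓
u: successors {v}; p there: v:T. ✓
v: successors {w}; p there: w:T. ✓
w: successors {x}; p there: x:T. ✓
x: successors {y}; p there: y:T. ✓
y: successors {z}; p there: z:F. ✗
z: successors {t}; p there: t:T. ✓
Satisfying worlds: {t, u, v, w, x, z}.

6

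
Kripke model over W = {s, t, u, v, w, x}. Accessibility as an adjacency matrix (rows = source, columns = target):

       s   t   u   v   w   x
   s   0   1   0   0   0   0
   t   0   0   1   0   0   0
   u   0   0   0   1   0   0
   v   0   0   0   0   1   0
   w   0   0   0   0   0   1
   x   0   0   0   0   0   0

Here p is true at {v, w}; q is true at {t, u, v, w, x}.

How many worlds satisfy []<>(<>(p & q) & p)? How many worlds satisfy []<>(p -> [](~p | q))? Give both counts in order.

2 and 5

For []<>(<>(p & q) & p):
s: successors {t}; <>(<>(p & q) & p) there: t:F. ✗
t: successors {u}; <>(<>(p & q) & p) there: u:T. ✓
u: successors {v}; <>(<>(p & q) & p) there: v:F. ✗
v: successors {w}; <>(<>(p & q) & p) there: w:F. ✗
w: successors {x}; <>(<>(p & q) & p) there: x:F. ✗
x: no successors, so []<>(<>(p & q) & p) holds vacuously. ✓
— 2 worlds.
For []<>(p -> [](~p | q)):
s: successors {t}; <>(p -> [](~p | q)) there: t:T. ✓
t: successors {u}; <>(p -> [](~p | q)) there: u:T. ✓
u: successors {v}; <>(p -> [](~p | q)) there: v:T. ✓
v: successors {w}; <>(p -> [](~p | q)) there: w:T. ✓
w: successors {x}; <>(p -> [](~p | q)) there: x:F. ✗
x: no successors, so []<>(p -> [](~p | q)) holds vacuously. ✓
— 5 worlds.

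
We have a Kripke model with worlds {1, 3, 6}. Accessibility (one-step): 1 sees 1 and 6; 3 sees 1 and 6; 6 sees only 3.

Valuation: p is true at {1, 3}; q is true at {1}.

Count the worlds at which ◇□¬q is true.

2

1: successors {1, 6}; □¬q there: 1:F, 6:T. ✓
3: successors {1, 6}; □¬q there: 1:F, 6:T. ✓
6: successors {3}; □¬q there: 3:F. ✗
Satisfying worlds: {1, 3}.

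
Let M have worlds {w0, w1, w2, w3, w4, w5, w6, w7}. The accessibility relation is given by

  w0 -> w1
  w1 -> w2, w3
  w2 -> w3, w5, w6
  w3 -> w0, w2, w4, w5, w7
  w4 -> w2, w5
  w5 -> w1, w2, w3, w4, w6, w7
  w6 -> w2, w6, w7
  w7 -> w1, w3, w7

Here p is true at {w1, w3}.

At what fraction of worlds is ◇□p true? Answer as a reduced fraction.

1/8

w0: successors {w1}; □p there: w1:F. ✗
w1: successors {w2, w3}; □p there: w2:F, w3:F. ✗
w2: successors {w3, w5, w6}; □p there: w3:F, w5:F, w6:F. ✗
w3: successors {w0, w2, w4, w5, w7}; □p there: w0:T, w2:F, w4:F, w5:F, w7:F. ✓
w4: successors {w2, w5}; □p there: w2:F, w5:F. ✗
w5: successors {w1, w2, w3, w4, w6, w7}; □p there: w1:F, w2:F, w3:F, w4:F, w6:F, w7:F. ✗
w6: successors {w2, w6, w7}; □p there: w2:F, w6:F, w7:F. ✗
w7: successors {w1, w3, w7}; □p there: w1:F, w3:F, w7:F. ✗
That's 1 of 8 worlds, so 1/8.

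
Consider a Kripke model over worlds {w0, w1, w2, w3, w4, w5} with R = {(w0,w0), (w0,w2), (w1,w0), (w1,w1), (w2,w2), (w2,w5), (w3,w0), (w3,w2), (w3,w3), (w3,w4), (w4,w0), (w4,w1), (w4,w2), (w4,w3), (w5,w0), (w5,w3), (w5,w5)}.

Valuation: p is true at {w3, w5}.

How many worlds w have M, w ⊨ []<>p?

1

w0: successors {w0, w2}; <>p there: w0:F, w2:T. ✗
w1: successors {w0, w1}; <>p there: w0:F, w1:F. ✗
w2: successors {w2, w5}; <>p there: w2:T, w5:T. ✓
w3: successors {w0, w2, w3, w4}; <>p there: w0:F, w2:T, w3:T, w4:T. ✗
w4: successors {w0, w1, w2, w3}; <>p there: w0:F, w1:F, w2:T, w3:T. ✗
w5: successors {w0, w3, w5}; <>p there: w0:F, w3:T, w5:T. ✗
Satisfying worlds: {w2}.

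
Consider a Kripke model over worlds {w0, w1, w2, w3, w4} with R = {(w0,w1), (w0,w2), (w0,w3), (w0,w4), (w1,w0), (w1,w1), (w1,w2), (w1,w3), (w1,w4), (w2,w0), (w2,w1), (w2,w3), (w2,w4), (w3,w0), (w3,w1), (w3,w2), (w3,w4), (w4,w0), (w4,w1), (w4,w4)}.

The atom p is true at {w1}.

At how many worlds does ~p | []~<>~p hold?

w0: ~p is T, []~<>~p is F. ✓
w1: ~p is F, []~<>~p is F. ✗
w2: ~p is T, []~<>~p is F. ✓
w3: ~p is T, []~<>~p is F. ✓
w4: ~p is T, []~<>~p is F. ✓
Satisfying worlds: {w0, w2, w3, w4}.

4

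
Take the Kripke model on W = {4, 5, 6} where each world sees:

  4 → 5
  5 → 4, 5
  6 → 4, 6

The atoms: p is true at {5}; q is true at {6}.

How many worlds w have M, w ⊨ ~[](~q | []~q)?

4: [](~q | []~q) is T. ✗
5: [](~q | []~q) is T. ✗
6: [](~q | []~q) is F. ✓
Satisfying worlds: {6}.

1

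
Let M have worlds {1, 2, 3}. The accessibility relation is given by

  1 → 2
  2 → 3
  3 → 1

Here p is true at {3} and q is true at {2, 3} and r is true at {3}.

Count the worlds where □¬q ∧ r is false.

1: □¬q is F, r is F. ✗
2: □¬q is F, r is F. ✗
3: □¬q is T, r is T. ✓
Satisfying worlds: {3}.
So □¬q ∧ r fails at the other 2 worlds.

2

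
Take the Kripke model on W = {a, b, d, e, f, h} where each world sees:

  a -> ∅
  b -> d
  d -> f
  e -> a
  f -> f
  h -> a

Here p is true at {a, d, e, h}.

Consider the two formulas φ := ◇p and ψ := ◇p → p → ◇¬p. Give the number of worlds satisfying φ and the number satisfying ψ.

For ◇p:
a: no successors, so ◇p fails. ✗
b: successors {d}; p there: d:T. ✓
d: successors {f}; p there: f:F. ✗
e: successors {a}; p there: a:T. ✓
f: successors {f}; p there: f:F. ✗
h: successors {a}; p there: a:T. ✓
— 3 worlds.
For ◇p → p → ◇¬p:
a: ◇p is F, p → ◇¬p is F. ✓
b: ◇p is T, p → ◇¬p is T. ✓
d: ◇p is F, p → ◇¬p is T. ✓
e: ◇p is T, p → ◇¬p is F. ✗
f: ◇p is F, p → ◇¬p is T. ✓
h: ◇p is T, p → ◇¬p is F. ✗
— 4 worlds.

3 and 4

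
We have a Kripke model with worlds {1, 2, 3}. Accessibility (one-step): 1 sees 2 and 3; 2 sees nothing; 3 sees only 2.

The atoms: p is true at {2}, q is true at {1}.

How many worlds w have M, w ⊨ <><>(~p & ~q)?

0

1: successors {2, 3}; <>(~p & ~q) there: 2:F, 3:F. ✗
2: no successors, so <><>(~p & ~q) fails. ✗
3: successors {2}; <>(~p & ~q) there: 2:F. ✗
Satisfying worlds: ∅.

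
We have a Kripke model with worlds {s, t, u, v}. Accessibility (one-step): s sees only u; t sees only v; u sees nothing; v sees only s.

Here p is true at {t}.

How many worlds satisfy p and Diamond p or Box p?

1

s: p and Diamond p is F, Box p is F. ✗
t: p and Diamond p is F, Box p is F. ✗
u: p and Diamond p is F, Box p is T. ✓
v: p and Diamond p is F, Box p is F. ✗
Satisfying worlds: {u}.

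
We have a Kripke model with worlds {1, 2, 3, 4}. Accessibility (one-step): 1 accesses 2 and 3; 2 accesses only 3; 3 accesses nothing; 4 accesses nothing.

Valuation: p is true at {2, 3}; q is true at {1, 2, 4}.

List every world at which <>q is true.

{1}

1: successors {2, 3}; q there: 2:T, 3:F. ✓
2: successors {3}; q there: 3:F. ✗
3: no successors, so <>q fails. ✗
4: no successors, so <>q fails. ✗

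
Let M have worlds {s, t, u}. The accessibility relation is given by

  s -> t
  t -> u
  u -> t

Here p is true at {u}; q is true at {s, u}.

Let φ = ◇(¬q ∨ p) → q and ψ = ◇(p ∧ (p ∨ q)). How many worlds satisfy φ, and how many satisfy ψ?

2 and 1

For ◇(¬q ∨ p) → q:
s: ◇(¬q ∨ p) is T, q is T. ✓
t: ◇(¬q ∨ p) is T, q is F. ✗
u: ◇(¬q ∨ p) is T, q is T. ✓
— 2 worlds.
For ◇(p ∧ (p ∨ q)):
s: successors {t}; p ∧ (p ∨ q) there: t:F. ✗
t: successors {u}; p ∧ (p ∨ q) there: u:T. ✓
u: successors {t}; p ∧ (p ∨ q) there: t:F. ✗
— 1 world.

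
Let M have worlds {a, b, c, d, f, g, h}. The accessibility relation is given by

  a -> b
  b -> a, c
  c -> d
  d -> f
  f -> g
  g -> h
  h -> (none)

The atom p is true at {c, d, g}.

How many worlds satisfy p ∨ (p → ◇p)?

7

a: p is F, p → ◇p is T. ✓
b: p is F, p → ◇p is T. ✓
c: p is T, p → ◇p is T. ✓
d: p is T, p → ◇p is F. ✓
f: p is F, p → ◇p is T. ✓
g: p is T, p → ◇p is F. ✓
h: p is F, p → ◇p is T. ✓
Satisfying worlds: {a, b, c, d, f, g, h}.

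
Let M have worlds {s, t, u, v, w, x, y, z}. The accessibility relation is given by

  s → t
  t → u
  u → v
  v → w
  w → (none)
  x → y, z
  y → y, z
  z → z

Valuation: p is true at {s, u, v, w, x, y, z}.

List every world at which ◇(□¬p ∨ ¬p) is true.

{s, v}

s: successors {t}; □¬p ∨ ¬p there: t:T. ✓
t: successors {u}; □¬p ∨ ¬p there: u:F. ✗
u: successors {v}; □¬p ∨ ¬p there: v:F. ✗
v: successors {w}; □¬p ∨ ¬p there: w:T. ✓
w: no successors, so ◇(□¬p ∨ ¬p) fails. ✗
x: successors {y, z}; □¬p ∨ ¬p there: y:F, z:F. ✗
y: successors {y, z}; □¬p ∨ ¬p there: y:F, z:F. ✗
z: successors {z}; □¬p ∨ ¬p there: z:F. ✗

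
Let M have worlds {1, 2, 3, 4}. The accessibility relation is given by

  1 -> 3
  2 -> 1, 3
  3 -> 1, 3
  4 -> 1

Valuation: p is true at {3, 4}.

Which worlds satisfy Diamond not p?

{2, 3, 4}

1: successors {3}; not p there: 3:F. ✗
2: successors {1, 3}; not p there: 1:T, 3:F. ✓
3: successors {1, 3}; not p there: 1:T, 3:F. ✓
4: successors {1}; not p there: 1:T. ✓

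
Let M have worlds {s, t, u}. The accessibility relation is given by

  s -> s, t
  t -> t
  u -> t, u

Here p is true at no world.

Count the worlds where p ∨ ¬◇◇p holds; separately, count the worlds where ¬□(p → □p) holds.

For p ∨ ¬◇◇p:
s: p is F, ¬◇◇p is T. ✓
t: p is F, ¬◇◇p is T. ✓
u: p is F, ¬◇◇p is T. ✓
— 3 worlds.
For ¬□(p → □p):
s: □(p → □p) is T. ✗
t: □(p → □p) is T. ✗
u: □(p → □p) is T. ✗
— 0 worlds.

3 and 0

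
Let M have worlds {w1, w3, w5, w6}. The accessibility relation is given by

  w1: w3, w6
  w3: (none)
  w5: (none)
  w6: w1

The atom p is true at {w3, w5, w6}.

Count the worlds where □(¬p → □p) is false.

0

w1: successors {w3, w6}; ¬p → □p there: w3:T, w6:T. ✓
w3: no successors, so □(¬p → □p) holds vacuously. ✓
w5: no successors, so □(¬p → □p) holds vacuously. ✓
w6: successors {w1}; ¬p → □p there: w1:T. ✓
Satisfying worlds: {w1, w3, w5, w6}.
So □(¬p → □p) fails at the other 0 worlds.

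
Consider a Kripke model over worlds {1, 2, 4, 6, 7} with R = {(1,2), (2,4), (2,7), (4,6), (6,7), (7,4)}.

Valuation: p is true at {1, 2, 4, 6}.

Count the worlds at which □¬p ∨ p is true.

4

1: □¬p is F, p is T. ✓
2: □¬p is F, p is T. ✓
4: □¬p is F, p is T. ✓
6: □¬p is T, p is T. ✓
7: □¬p is F, p is F. ✗
Satisfying worlds: {1, 2, 4, 6}.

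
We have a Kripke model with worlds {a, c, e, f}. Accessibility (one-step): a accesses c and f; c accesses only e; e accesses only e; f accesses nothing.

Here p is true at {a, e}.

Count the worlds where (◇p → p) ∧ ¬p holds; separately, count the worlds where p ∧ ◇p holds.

For (◇p → p) ∧ ¬p:
a: ◇p → p is T, ¬p is F. ✗
c: ◇p → p is F, ¬p is T. ✗
e: ◇p → p is T, ¬p is F. ✗
f: ◇p → p is T, ¬p is T. ✓
— 1 world.
For p ∧ ◇p:
a: p is T, ◇p is F. ✗
c: p is F, ◇p is T. ✗
e: p is T, ◇p is T. ✓
f: p is F, ◇p is F. ✗
— 1 world.

1 and 1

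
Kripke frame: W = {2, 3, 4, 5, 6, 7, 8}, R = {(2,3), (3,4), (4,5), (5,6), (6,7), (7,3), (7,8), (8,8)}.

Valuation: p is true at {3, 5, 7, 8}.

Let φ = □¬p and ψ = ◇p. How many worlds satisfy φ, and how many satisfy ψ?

2 and 5

For □¬p:
2: successors {3}; ¬p there: 3:F. ✗
3: successors {4}; ¬p there: 4:T. ✓
4: successors {5}; ¬p there: 5:F. ✗
5: successors {6}; ¬p there: 6:T. ✓
6: successors {7}; ¬p there: 7:F. ✗
7: successors {3, 8}; ¬p there: 3:F, 8:F. ✗
8: successors {8}; ¬p there: 8:F. ✗
— 2 worlds.
For ◇p:
2: successors {3}; p there: 3:T. ✓
3: successors {4}; p there: 4:F. ✗
4: successors {5}; p there: 5:T. ✓
5: successors {6}; p there: 6:F. ✗
6: successors {7}; p there: 7:T. ✓
7: successors {3, 8}; p there: 3:T, 8:T. ✓
8: successors {8}; p there: 8:T. ✓
— 5 worlds.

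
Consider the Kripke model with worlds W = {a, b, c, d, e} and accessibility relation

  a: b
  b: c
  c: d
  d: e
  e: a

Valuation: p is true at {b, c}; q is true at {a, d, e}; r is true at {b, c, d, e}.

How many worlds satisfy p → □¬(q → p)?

a: p is F, □¬(q → p) is F. ✓
b: p is T, □¬(q → p) is F. ✗
c: p is T, □¬(q → p) is T. ✓
d: p is F, □¬(q → p) is T. ✓
e: p is F, □¬(q → p) is T. ✓
Satisfying worlds: {a, c, d, e}.

4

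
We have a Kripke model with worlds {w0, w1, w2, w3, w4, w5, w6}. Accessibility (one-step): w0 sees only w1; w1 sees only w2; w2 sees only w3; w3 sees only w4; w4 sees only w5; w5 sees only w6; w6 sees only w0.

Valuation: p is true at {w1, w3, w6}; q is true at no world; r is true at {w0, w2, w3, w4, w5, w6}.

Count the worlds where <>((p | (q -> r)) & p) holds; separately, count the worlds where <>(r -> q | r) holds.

3 and 7

For <>((p | (q -> r)) & p):
w0: successors {w1}; (p | (q -> r)) & p there: w1:T. ✓
w1: successors {w2}; (p | (q -> r)) & p there: w2:F. ✗
w2: successors {w3}; (p | (q -> r)) & p there: w3:T. ✓
w3: successors {w4}; (p | (q -> r)) & p there: w4:F. ✗
w4: successors {w5}; (p | (q -> r)) & p there: w5:F. ✗
w5: successors {w6}; (p | (q -> r)) & p there: w6:T. ✓
w6: successors {w0}; (p | (q -> r)) & p there: w0:F. ✗
— 3 worlds.
For <>(r -> q | r):
w0: successors {w1}; r -> q | r there: w1:T. ✓
w1: successors {w2}; r -> q | r there: w2:T. ✓
w2: successors {w3}; r -> q | r there: w3:T. ✓
w3: successors {w4}; r -> q | r there: w4:T. ✓
w4: successors {w5}; r -> q | r there: w5:T. ✓
w5: successors {w6}; r -> q | r there: w6:T. ✓
w6: successors {w0}; r -> q | r there: w0:T. ✓
— 7 worlds.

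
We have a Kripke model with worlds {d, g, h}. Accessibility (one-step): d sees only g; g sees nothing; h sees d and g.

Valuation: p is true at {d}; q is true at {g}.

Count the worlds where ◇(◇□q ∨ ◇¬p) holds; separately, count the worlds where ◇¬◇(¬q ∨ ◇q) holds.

1 and 2

For ◇(◇□q ∨ ◇¬p):
d: successors {g}; ◇□q ∨ ◇¬p there: g:F. ✗
g: no successors, so ◇(◇□q ∨ ◇¬p) fails. ✗
h: successors {d, g}; ◇□q ∨ ◇¬p there: d:T, g:F. ✓
— 1 world.
For ◇¬◇(¬q ∨ ◇q):
d: successors {g}; ¬◇(¬q ∨ ◇q) there: g:T. ✓
g: no successors, so ◇¬◇(¬q ∨ ◇q) fails. ✗
h: successors {d, g}; ¬◇(¬q ∨ ◇q) there: d:T, g:T. ✓
— 2 worlds.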